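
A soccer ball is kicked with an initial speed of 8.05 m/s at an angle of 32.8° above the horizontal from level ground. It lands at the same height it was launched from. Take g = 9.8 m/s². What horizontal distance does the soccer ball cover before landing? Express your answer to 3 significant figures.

6.02 m

Components: v_x = 8.05 cos 32.8° = 6.767 m/s, v_y = 8.05 sin 32.8° = 4.361 m/s.
Time of flight (same landing height): t = 2 v_y / g = 2 × 4.361 / 9.8 = 0.8900 s.
Range: R = v_x · t = 6.767 × 0.8900 = 6.02 m.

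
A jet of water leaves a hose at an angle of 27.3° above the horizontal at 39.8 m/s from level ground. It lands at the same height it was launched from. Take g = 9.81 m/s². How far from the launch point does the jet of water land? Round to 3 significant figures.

132 m

For level ground, R = v₀² sin(2θ) / g.
sin(2 × 27.3°) = sin 54.60° = 0.8151.
R = (39.8)² × 0.8151 / 9.81 = 132 m.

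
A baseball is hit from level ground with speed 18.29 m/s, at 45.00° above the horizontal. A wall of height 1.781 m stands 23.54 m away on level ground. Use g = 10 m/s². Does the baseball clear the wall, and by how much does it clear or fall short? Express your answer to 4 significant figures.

v_x = 18.29 cos 45.00° = 12.933 m/s; v_y0 = 18.29 sin 45.00° = 12.933 m/s.
Time to reach the wall: t = 23.54 / 12.933 = 1.8202 s.
Height at that point: y = 12.933×1.8202 − 5.000×1.8202² = 6.9750 m.
That is 6.9750 − 1.781 = 5.194 m above the top of the wall, so the baseball clears it.

Yes — it clears the wall by 5.194 m.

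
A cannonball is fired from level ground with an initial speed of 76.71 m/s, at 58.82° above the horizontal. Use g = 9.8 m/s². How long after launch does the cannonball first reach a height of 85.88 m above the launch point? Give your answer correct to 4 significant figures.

v_y0 = 76.71 sin 58.82° = 65.629 m/s.
Set y = v_y0 t − ½ g t² = 85.88: 4.900 t² − 65.629 t + 85.88 = 0.
t = [65.629 ± √(4307.2 − 1683.2)] / 9.8 = (65.629 ± 51.225) / 9.8, giving t = 1.470 s or t = 11.92 s.
The cannonball is on the way up at the first time, so t = 1.470 s.

1.470 s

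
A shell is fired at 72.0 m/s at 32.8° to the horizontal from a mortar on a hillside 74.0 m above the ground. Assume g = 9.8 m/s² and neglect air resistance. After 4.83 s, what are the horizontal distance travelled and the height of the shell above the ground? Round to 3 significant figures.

v_x = 72.0 cos 32.8° = 60.52 m/s; v_y0 = 72.0 sin 32.8° = 39.00 m/s.
x = v_x t = 60.52 × 4.83 = 292 m.
y = 74.0 + v_y0 t − ½ g t² = 148 m.

x = 292 m, y = 148 m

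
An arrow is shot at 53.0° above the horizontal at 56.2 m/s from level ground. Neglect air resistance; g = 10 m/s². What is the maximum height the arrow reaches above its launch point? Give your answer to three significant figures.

101 m

Vertical component of launch velocity: v_y = 56.2 sin 53.0° = 44.88 m/s.
At the highest point the vertical velocity is zero, so v_y² = 2 g h_max.
h_max = (44.88)² / (2 × 10) = 2014 / 20.00 = 101 m.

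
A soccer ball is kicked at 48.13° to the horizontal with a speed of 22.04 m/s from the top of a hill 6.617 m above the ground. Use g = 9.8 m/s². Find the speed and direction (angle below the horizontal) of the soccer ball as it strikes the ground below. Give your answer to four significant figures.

v_x = 22.04 cos 48.13° = 14.710 m/s (constant).
|v_y| at impact = √((16.412)² + 2×9.8×6.617) = 19.976 m/s.
Speed = √(14.710² + 19.976²) = 24.81 m/s; angle = arctan(19.976/14.710) = 53.63° below horizontal.

24.81 m/s at 53.63° below the horizontal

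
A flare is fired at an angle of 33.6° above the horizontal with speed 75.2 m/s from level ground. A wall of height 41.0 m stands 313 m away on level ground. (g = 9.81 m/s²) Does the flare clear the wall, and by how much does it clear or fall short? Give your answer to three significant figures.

v_x = 75.2 cos 33.6° = 62.64 m/s; v_y0 = 75.2 sin 33.6° = 41.62 m/s.
Time to reach the wall: t = 313 / 62.64 = 4.997 s.
Height at that point: y = 41.62×4.997 − 4.905×4.997² = 85.50 m.
That is 85.50 − 41.0 = 44.5 m above the top of the wall, so the flare clears it.

Yes — it clears the wall by 44.5 m.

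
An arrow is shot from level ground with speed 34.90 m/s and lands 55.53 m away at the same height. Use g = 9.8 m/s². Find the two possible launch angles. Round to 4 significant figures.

13.27° and 76.73°

Level-ground range: R = v₀² sin(2θ)/g ⇒ sin 2θ = R g / v₀² = 55.53×9.8/34.90² = 0.4468.
2θ = arcsin(0.4468) = 26.539° or 180° − 26.539° = 153.461°.
So θ = 13.27° or θ = 76.73°.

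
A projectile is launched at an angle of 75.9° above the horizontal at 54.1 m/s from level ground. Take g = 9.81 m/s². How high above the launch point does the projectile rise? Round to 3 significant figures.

Vertical component of launch velocity: v_y = 54.1 sin 75.9° = 52.47 m/s.
At the highest point the vertical velocity is zero, so v_y² = 2 g h_max.
h_max = (52.47)² / (2 × 9.81) = 2753 / 19.62 = 140 m.

140 m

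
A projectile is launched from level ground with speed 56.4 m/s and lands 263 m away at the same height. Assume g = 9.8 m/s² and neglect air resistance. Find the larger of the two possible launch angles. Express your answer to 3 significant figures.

Level-ground range: R = v₀² sin(2θ)/g ⇒ sin 2θ = R g / v₀² = 263×9.8/56.4² = 0.8103.
2θ = arcsin(0.8103) = 54.13° or 180° − 54.13° = 125.87°.
So θ = 27.1° or θ = 62.9°.

62.9°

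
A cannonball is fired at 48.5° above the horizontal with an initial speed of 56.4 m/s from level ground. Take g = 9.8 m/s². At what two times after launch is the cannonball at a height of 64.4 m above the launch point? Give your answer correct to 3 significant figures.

v_y0 = 56.4 sin 48.5° = 42.24 m/s.
Set y = v_y0 t − ½ g t² = 64.4: 4.900 t² − 42.24 t + 64.4 = 0.
t = [42.24 ± √(1784 − 1262)] / 9.8 = (42.24 ± 22.85) / 9.8, giving t = 1.98 s or t = 6.64 s.
So the cannonball is at 64.4 m at t = 1.98 s (rising) and t = 6.64 s (falling).

1.98 s and 6.64 s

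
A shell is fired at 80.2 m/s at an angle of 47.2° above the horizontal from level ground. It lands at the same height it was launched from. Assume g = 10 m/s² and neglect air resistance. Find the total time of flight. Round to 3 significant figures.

11.8 s

Vertical component: v_y = 80.2 sin 47.2° = 58.85 m/s.
For a projectile landing at launch height, time of flight is t = 2 v_y / g = 2 × 58.85 / 10 = 11.8 s.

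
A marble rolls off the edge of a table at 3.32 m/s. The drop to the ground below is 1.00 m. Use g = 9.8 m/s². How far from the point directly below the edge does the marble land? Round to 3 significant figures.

1.50 m

Initial vertical velocity is zero, so the fall time comes from h = ½ g t²: t = √(2 × 1.00 / 9.8) = 0.4518 s.
Horizontal motion is uniform at 3.32 m/s, so x = 3.32 × 0.4518 = 1.50 m.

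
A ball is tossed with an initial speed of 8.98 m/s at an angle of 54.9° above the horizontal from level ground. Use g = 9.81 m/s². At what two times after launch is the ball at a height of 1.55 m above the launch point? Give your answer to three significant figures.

0.254 s and 1.24 s

v_y0 = 8.98 sin 54.9° = 7.347 m/s.
Set y = v_y0 t − ½ g t² = 1.55: 4.905 t² − 7.347 t + 1.55 = 0.
t = [7.347 ± √(53.98 − 30.41)] / 9.81 = (7.347 ± 4.855) / 9.81, giving t = 0.254 s or t = 1.24 s.
So the ball is at 1.55 m at t = 0.254 s (rising) and t = 1.24 s (falling).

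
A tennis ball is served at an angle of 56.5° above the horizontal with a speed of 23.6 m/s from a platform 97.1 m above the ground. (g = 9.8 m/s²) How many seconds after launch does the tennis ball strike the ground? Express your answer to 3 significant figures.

6.89 s

Vertical component: v_y = 23.6 sin 56.5° = 19.68 m/s.
Taking up as positive with launch at y = 97.1 m, landing at y = 0: 0 = 97.1 + 19.68 t − ½(9.8) t².
Solving 4.900 t² − 19.68 t − 97.1 = 0 gives t = [19.68 + √(19.68² + 4·4.900·97.1)] / 9.800 = 6.89 s.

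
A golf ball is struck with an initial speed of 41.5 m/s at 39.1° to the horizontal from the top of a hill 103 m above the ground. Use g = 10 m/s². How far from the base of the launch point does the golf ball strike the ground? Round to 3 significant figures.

253 m

Components: v_x = 41.5 cos 39.1° = 32.21 m/s, v_y = 41.5 sin 39.1° = 26.17 m/s.
Vertical: 0 = 103 + 26.17 t − ½(10) t² ⇒ 5.000 t² − 26.17 t − 103 = 0.
t = [26.17 + √(684.9 + 2060)] / 10.00 = 7.856 s.
Horizontal: R = v_x · t = 32.21 × 7.856 = 253 m.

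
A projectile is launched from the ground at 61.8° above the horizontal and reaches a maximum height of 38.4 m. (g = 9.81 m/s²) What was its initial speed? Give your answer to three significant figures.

31.1 m/s

At maximum height v_y = 0, so (v₀ sin θ)² = 2 g H.
v₀ sin 61.8° = √(2 × 9.81 × 38.4) = 27.45 m/s.
v₀ = 27.45 / sin 61.8° = 27.45 / 0.8813 = 31.1 m/s.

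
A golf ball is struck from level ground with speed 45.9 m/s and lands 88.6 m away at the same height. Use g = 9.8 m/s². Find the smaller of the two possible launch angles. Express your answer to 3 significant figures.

Level-ground range: R = v₀² sin(2θ)/g ⇒ sin 2θ = R g / v₀² = 88.6×9.8/45.9² = 0.4121.
2θ = arcsin(0.4121) = 24.34° or 180° − 24.34° = 155.66°.
So θ = 12.2° or θ = 77.8°.

12.2°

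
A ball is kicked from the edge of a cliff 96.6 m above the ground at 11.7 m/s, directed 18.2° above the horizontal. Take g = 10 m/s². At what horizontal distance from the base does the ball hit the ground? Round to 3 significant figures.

53.1 m

Components: v_x = 11.7 cos 18.2° = 11.11 m/s, v_y = 11.7 sin 18.2° = 3.654 m/s.
Vertical: 0 = 96.6 + 3.654 t − ½(10) t² ⇒ 5.000 t² − 3.654 t − 96.6 = 0.
t = [3.654 + √(13.35 + 1932)] / 10.00 = 4.776 s.
Horizontal: R = v_x · t = 11.11 × 4.776 = 53.1 m.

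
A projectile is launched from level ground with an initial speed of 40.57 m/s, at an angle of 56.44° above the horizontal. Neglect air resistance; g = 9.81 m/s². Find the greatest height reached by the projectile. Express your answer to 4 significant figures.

58.25 m

Vertical component of launch velocity: v_y = 40.57 sin 56.44° = 33.807 m/s.
At the highest point the vertical velocity is zero, so v_y² = 2 g h_max.
h_max = (33.807)² / (2 × 9.81) = 1142.9 / 19.62 = 58.25 m.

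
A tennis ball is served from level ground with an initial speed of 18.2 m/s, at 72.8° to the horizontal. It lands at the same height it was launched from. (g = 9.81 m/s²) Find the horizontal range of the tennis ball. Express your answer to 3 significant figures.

Components: v_x = 18.2 cos 72.8° = 5.382 m/s, v_y = 18.2 sin 72.8° = 17.39 m/s.
Time of flight (same landing height): t = 2 v_y / g = 2 × 17.39 / 9.81 = 3.545 s.
Range: R = v_x · t = 5.382 × 3.545 = 19.1 m.

19.1 m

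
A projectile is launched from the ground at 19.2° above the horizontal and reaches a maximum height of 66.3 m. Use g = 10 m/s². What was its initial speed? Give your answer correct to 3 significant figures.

111 m/s

At maximum height v_y = 0, so (v₀ sin θ)² = 2 g H.
v₀ sin 19.2° = √(2 × 10 × 66.3) = 36.41 m/s.
v₀ = 36.41 / sin 19.2° = 36.41 / 0.3289 = 111 m/s.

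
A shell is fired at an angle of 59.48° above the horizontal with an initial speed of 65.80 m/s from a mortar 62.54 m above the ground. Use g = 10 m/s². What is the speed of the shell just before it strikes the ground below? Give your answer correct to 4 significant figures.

v_x = 65.80 cos 59.48° = 33.416 m/s is unchanged throughout.
For the vertical component, v_y² = v_y0² + 2 g h = (56.684)² + 2×10×62.54 = 4463.9, so |v_y| = 66.812 m/s.
Impact speed = √(v_x² + v_y²) = √(1116.6 + 4463.9) = 74.70 m/s.

74.70 m/s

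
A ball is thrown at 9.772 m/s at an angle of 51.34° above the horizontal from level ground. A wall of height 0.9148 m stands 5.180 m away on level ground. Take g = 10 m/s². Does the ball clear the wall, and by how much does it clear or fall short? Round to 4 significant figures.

Yes — it clears the wall by 1.960 m.

v_x = 9.772 cos 51.34° = 6.1045 m/s; v_y0 = 9.772 sin 51.34° = 7.6306 m/s.
Time to reach the wall: t = 5.180 / 6.1045 = 0.84855 s.
Height at that point: y = 7.6306×0.84855 − 5.000×0.84855² = 2.8748 m.
That is 2.8748 − 0.9148 = 1.960 m above the top of the wall, so the ball clears it.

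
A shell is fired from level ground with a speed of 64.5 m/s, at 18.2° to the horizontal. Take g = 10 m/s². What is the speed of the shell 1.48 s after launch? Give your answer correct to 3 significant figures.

61.5 m/s

v_x = 64.5 cos 18.2° = 61.27 m/s (constant).
v_y(t) = 64.5 sin 18.2° − g t = 20.15 − 10 × 1.48 = 5.350 m/s.
Speed = √(v_x² + v_y²) = √(3754 + 28.62) = 61.5 m/s.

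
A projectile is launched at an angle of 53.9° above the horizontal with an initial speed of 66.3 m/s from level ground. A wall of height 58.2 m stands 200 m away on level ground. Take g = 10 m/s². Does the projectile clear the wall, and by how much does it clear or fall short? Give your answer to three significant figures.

Yes — it clears the wall by 85.0 m.

v_x = 66.3 cos 53.9° = 39.06 m/s; v_y0 = 66.3 sin 53.9° = 53.57 m/s.
Time to reach the wall: t = 200 / 39.06 = 5.120 s.
Height at that point: y = 53.57×5.120 − 5.000×5.120² = 143.2 m.
That is 143.2 − 58.2 = 85.0 m above the top of the wall, so the projectile clears it.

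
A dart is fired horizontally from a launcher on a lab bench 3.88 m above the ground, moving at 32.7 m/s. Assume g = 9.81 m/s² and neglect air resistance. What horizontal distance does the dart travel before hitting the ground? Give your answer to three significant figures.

29.1 m

Initial vertical velocity is zero, so the fall time comes from h = ½ g t²: t = √(2 × 3.88 / 9.81) = 0.8894 s.
Horizontal motion is uniform at 32.7 m/s, so x = 32.7 × 0.8894 = 29.1 m.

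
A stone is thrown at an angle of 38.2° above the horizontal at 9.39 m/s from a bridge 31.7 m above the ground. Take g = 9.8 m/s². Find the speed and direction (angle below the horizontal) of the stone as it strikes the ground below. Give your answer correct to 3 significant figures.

26.6 m/s at 73.9° below the horizontal

v_x = 9.39 cos 38.2° = 7.379 m/s (constant).
|v_y| at impact = √((5.807)² + 2×9.8×31.7) = 25.59 m/s.
Speed = √(7.379² + 25.59²) = 26.6 m/s; angle = arctan(25.59/7.379) = 73.9° below horizontal.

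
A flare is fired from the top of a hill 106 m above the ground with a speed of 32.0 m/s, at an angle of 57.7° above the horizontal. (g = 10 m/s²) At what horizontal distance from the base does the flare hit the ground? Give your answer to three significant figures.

138 m

Components: v_x = 32.0 cos 57.7° = 17.10 m/s, v_y = 32.0 sin 57.7° = 27.05 m/s.
Vertical: 0 = 106 + 27.05 t − ½(10) t² ⇒ 5.000 t² − 27.05 t − 106 = 0.
t = [27.05 + √(731.7 + 2120)] / 10.00 = 8.045 s.
Horizontal: R = v_x · t = 17.10 × 8.045 = 138 m.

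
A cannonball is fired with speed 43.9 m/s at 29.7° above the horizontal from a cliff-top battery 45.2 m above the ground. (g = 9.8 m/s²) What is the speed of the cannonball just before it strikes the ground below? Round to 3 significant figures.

53.0 m/s

v_x = 43.9 cos 29.7° = 38.13 m/s is unchanged throughout.
For the vertical component, v_y² = v_y0² + 2 g h = (21.75)² + 2×9.8×45.2 = 1359, so |v_y| = 36.86 m/s.
Impact speed = √(v_x² + v_y²) = √(1454 + 1359) = 53.0 m/s.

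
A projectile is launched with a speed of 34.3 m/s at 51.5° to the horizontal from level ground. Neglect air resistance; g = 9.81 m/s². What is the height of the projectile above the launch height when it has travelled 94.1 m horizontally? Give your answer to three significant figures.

23.0 m

v_x = 34.3 cos 51.5° = 21.35 m/s, v_y0 = 34.3 sin 51.5° = 26.84 m/s.
Time to reach x = 94.1 m: t = x / v_x = 94.1 / 21.35 = 4.407 s.
y = v_y0 t − ½ g t² = 26.84×4.407 − 4.905×4.407² = 23.0 m.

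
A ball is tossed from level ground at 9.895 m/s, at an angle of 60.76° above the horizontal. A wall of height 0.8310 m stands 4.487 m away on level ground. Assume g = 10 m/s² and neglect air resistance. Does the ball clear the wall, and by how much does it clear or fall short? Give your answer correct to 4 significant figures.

Yes — it clears the wall by 2.875 m.

v_x = 9.895 cos 60.76° = 4.8334 m/s; v_y0 = 9.895 sin 60.76° = 8.6342 m/s.
Time to reach the wall: t = 4.487 / 4.8334 = 0.92833 s.
Height at that point: y = 8.6342×0.92833 − 5.000×0.92833² = 3.7064 m.
That is 3.7064 − 0.8310 = 2.875 m above the top of the wall, so the ball clears it.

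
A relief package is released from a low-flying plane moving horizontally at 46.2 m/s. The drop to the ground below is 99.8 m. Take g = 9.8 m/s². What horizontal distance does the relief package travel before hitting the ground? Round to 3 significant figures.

209 m

Initial vertical velocity is zero, so the fall time comes from h = ½ g t²: t = √(2 × 99.8 / 9.8) = 4.513 s.
Horizontal motion is uniform at 46.2 m/s, so x = 46.2 × 4.513 = 209 m.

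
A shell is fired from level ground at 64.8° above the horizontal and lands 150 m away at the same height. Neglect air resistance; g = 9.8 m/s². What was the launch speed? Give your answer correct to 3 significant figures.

43.7 m/s

On level ground, R = v₀² sin(2θ) / g, so v₀ = √(R g / sin 2θ).
sin(2 × 64.8°) = 0.7705.
v₀ = √(150 × 9.8 / 0.7705) = √1908 = 43.7 m/s.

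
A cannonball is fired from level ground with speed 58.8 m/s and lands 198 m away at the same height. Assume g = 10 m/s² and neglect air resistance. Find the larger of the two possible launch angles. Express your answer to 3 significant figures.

Level-ground range: R = v₀² sin(2θ)/g ⇒ sin 2θ = R g / v₀² = 198×10/58.8² = 0.5727.
2θ = arcsin(0.5727) = 34.94° or 180° − 34.94° = 145.06°.
So θ = 17.5° or θ = 72.5°.

72.5°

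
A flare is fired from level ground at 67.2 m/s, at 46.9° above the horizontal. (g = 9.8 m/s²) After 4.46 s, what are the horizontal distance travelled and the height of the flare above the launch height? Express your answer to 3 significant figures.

x = 205 m, y = 121 m

v_x = 67.2 cos 46.9° = 45.92 m/s; v_y0 = 67.2 sin 46.9° = 49.07 m/s.
x = v_x t = 45.92 × 4.46 = 205 m.
y = v_y0 t − ½ g t² = 49.07×4.46 − 4.900×4.46² = 121 m.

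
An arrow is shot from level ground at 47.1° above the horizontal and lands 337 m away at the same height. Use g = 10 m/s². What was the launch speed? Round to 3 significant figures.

58.1 m/s

On level ground, R = v₀² sin(2θ) / g, so v₀ = √(R g / sin 2θ).
sin(2 × 47.1°) = 0.9973.
v₀ = √(337 × 10 / 0.9973) = √3379 = 58.1 m/s.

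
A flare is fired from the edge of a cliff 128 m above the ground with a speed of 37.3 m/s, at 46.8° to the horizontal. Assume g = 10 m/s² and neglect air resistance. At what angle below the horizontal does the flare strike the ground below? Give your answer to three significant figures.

v_x = 37.3 cos 46.8° = 25.53 m/s.
At impact |v_y| = √(v_y0² + 2 g h) = √(27.19² + 2×10×128) = 57.44 m/s.
Angle below horizontal = arctan(|v_y| / v_x) = arctan(57.44 / 25.53) = 66.0°.

66.0°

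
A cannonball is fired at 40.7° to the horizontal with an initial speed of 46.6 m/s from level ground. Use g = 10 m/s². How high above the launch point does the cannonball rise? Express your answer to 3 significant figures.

Vertical component of launch velocity: v_y = 46.6 sin 40.7° = 30.39 m/s.
At the highest point the vertical velocity is zero, so v_y² = 2 g h_max.
h_max = (30.39)² / (2 × 10) = 923.6 / 20.00 = 46.2 m.

46.2 m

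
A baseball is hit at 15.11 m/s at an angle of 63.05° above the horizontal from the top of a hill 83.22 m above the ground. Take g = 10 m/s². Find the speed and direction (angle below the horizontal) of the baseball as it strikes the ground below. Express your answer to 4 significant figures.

43.51 m/s at 80.94° below the horizontal

v_x = 15.11 cos 63.05° = 6.8480 m/s (constant).
|v_y| at impact = √((13.469)² + 2×10×83.22) = 42.963 m/s.
Speed = √(6.8480² + 42.963²) = 43.51 m/s; angle = arctan(42.963/6.8480) = 80.94° below horizontal.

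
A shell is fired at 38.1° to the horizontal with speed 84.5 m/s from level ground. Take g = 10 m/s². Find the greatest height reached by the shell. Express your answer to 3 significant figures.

Vertical component of launch velocity: v_y = 84.5 sin 38.1° = 52.14 m/s.
At the highest point the vertical velocity is zero, so v_y² = 2 g h_max.
h_max = (52.14)² / (2 × 10) = 2719 / 20.00 = 136 m.

136 m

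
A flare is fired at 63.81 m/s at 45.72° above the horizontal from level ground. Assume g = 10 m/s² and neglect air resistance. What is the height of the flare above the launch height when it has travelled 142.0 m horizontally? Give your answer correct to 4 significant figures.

v_x = 63.81 cos 45.72° = 44.550 m/s, v_y0 = 63.81 sin 45.72° = 45.684 m/s.
Time to reach x = 142.0 m: t = x / v_x = 142.0 / 44.550 = 3.1874 s.
y = v_y0 t − ½ g t² = 45.684×3.1874 − 5.000×3.1874² = 94.82 m.

94.82 m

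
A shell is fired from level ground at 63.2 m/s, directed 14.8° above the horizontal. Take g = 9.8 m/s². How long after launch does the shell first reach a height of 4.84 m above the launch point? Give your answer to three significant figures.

0.334 s

v_y0 = 63.2 sin 14.8° = 16.14 m/s.
Set y = v_y0 t − ½ g t² = 4.84: 4.900 t² − 16.14 t + 4.84 = 0.
t = [16.14 ± √(260.5 − 94.86)] / 9.8 = (16.14 ± 12.87) / 9.8, giving t = 0.334 s or t = 2.96 s.
The shell is on the way up at the first time, so t = 0.334 s.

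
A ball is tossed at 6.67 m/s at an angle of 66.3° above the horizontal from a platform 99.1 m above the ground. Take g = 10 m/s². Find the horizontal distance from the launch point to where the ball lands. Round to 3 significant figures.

Components: v_x = 6.67 cos 66.3° = 2.681 m/s, v_y = 6.67 sin 66.3° = 6.107 m/s.
Vertical: 0 = 99.1 + 6.107 t − ½(10) t² ⇒ 5.000 t² − 6.107 t − 99.1 = 0.
t = [6.107 + √(37.30 + 1982)] / 10.00 = 5.104 s.
Horizontal: R = v_x · t = 2.681 × 5.104 = 13.7 m.

13.7 m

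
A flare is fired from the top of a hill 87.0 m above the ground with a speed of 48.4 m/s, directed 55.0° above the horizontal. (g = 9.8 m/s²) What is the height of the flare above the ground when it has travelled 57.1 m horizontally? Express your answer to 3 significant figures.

v_x = 48.4 cos 55.0° = 27.76 m/s, v_y0 = 48.4 sin 55.0° = 39.65 m/s.
Time to reach x = 57.1 m: t = x / v_x = 57.1 / 27.76 = 2.057 s.
y = 87.0 + v_y0 t − ½ g t² = 87.0 + 39.65×2.057 − 4.900×2.057² = 148 m.

148 m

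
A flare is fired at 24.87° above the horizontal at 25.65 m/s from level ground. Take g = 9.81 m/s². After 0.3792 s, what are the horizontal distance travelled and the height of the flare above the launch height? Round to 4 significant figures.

v_x = 25.65 cos 24.87° = 23.271 m/s; v_y0 = 25.65 sin 24.87° = 10.787 m/s.
x = v_x t = 23.271 × 0.3792 = 8.824 m.
y = v_y0 t − ½ g t² = 10.787×0.3792 − 4.905×0.3792² = 3.385 m.

x = 8.824 m, y = 3.385 m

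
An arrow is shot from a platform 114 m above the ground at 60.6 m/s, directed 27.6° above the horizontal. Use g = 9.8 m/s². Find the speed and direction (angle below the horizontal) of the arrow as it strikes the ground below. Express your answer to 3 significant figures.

76.9 m/s at 45.7° below the horizontal

v_x = 60.6 cos 27.6° = 53.70 m/s (constant).
|v_y| at impact = √((28.08)² + 2×9.8×114) = 54.98 m/s.
Speed = √(53.70² + 54.98²) = 76.9 m/s; angle = arctan(54.98/53.70) = 45.7° below horizontal.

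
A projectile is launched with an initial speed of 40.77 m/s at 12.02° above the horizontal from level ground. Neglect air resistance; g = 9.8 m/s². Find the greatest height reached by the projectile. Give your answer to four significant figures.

Vertical component of launch velocity: v_y = 40.77 sin 12.02° = 8.4905 m/s.
At the highest point the vertical velocity is zero, so v_y² = 2 g h_max.
h_max = (8.4905)² / (2 × 9.8) = 72.089 / 19.60 = 3.678 m.

3.678 m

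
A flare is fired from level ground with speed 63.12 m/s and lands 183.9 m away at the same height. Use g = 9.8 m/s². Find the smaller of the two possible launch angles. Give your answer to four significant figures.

Level-ground range: R = v₀² sin(2θ)/g ⇒ sin 2θ = R g / v₀² = 183.9×9.8/63.12² = 0.4523.
2θ = arcsin(0.4523) = 26.891° or 180° − 26.891° = 153.109°.
So θ = 13.45° or θ = 76.55°.

13.45°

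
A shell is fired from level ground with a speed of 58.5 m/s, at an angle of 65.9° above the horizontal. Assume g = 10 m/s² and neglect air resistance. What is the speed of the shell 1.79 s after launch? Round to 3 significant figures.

v_x = 58.5 cos 65.9° = 23.89 m/s (constant).
v_y(t) = 58.5 sin 65.9° − g t = 53.40 − 10 × 1.79 = 35.50 m/s.
Speed = √(v_x² + v_y²) = √(570.7 + 1260) = 42.8 m/s.

42.8 m/s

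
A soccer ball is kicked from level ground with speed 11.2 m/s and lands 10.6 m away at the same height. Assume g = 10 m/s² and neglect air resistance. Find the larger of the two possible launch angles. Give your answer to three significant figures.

61.2°

Level-ground range: R = v₀² sin(2θ)/g ⇒ sin 2θ = R g / v₀² = 10.6×10/11.2² = 0.8450.
2θ = arcsin(0.8450) = 57.67° or 180° − 57.67° = 122.33°.
So θ = 28.8° or θ = 61.2°.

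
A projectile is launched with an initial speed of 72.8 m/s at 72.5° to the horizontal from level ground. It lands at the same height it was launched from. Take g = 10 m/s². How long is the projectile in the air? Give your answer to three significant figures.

Vertical component: v_y = 72.8 sin 72.5° = 69.43 m/s.
For a projectile landing at launch height, time of flight is t = 2 v_y / g = 2 × 69.43 / 10 = 13.9 s.

13.9 s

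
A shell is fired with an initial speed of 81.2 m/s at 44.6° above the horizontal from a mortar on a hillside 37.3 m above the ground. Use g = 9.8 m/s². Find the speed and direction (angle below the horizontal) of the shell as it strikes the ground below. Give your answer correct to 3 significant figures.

v_x = 81.2 cos 44.6° = 57.82 m/s (constant).
|v_y| at impact = √((57.01)² + 2×9.8×37.3) = 63.10 m/s.
Speed = √(57.82² + 63.10²) = 85.6 m/s; angle = arctan(63.10/57.82) = 47.5° below horizontal.

85.6 m/s at 47.5° below the horizontal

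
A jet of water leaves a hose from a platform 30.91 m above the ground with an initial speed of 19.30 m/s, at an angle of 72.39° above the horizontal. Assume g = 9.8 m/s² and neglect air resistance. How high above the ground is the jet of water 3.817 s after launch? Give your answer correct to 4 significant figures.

29.74 m

v_y0 = 19.30 sin 72.39° = 18.396 m/s.
y(t) = 30.91 + v_y0 t − ½ g t² = 30.91 + 18.396×3.817 − ½×9.8×3.817² = 29.74 m.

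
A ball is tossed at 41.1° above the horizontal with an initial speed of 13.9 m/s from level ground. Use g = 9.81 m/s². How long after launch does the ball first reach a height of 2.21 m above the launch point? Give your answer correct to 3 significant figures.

0.286 s

v_y0 = 13.9 sin 41.1° = 9.138 m/s.
Set y = v_y0 t − ½ g t² = 2.21: 4.905 t² − 9.138 t + 2.21 = 0.
t = [9.138 ± √(83.50 − 43.36)] / 9.81 = (9.138 ± 6.336) / 9.81, giving t = 0.286 s or t = 1.58 s.
The ball is on the way up at the first time, so t = 0.286 s.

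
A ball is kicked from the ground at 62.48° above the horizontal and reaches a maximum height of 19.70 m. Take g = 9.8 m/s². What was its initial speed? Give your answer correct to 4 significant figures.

22.16 m/s

At maximum height v_y = 0, so (v₀ sin θ)² = 2 g H.
v₀ sin 62.48° = √(2 × 9.8 × 19.70) = 19.650 m/s.
v₀ = 19.650 / sin 62.48° = 19.650 / 0.8868 = 22.16 m/s.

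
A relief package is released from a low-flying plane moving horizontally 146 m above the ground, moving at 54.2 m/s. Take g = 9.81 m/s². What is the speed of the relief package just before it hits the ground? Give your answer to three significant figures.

76.2 m/s

Fall time: t = √(2 × 146 / 9.81) = 5.456 s.
At impact: v_x = 54.2 m/s (unchanged), v_y = g t = 9.81 × 5.456 = 53.52 m/s.
Speed = √(v_x² + v_y²) = √(2938 + 2864) = 76.2 m/s.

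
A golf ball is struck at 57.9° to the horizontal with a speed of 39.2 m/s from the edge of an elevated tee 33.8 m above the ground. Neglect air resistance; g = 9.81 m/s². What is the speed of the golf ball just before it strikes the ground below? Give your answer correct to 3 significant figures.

46.9 m/s

v_x = 39.2 cos 57.9° = 20.83 m/s is unchanged throughout.
For the vertical component, v_y² = v_y0² + 2 g h = (33.21)² + 2×9.81×33.8 = 1766, so |v_y| = 42.02 m/s.
Impact speed = √(v_x² + v_y²) = √(433.9 + 1766) = 46.9 m/s.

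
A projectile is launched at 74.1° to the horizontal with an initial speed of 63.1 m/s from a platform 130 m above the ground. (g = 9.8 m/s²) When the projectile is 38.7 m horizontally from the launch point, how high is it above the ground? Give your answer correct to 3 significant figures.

241 m

v_x = 63.1 cos 74.1° = 17.29 m/s, v_y0 = 63.1 sin 74.1° = 60.69 m/s.
Time to reach x = 38.7 m: t = x / v_x = 38.7 / 17.29 = 2.238 s.
y = 130 + v_y0 t − ½ g t² = 130 + 60.69×2.238 − 4.900×2.238² = 241 m.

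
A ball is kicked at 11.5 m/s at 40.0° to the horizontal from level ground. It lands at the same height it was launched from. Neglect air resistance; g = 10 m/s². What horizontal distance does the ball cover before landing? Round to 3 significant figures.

Components: v_x = 11.5 cos 40.0° = 8.810 m/s, v_y = 11.5 sin 40.0° = 7.392 m/s.
Time of flight (same landing height): t = 2 v_y / g = 2 × 7.392 / 10 = 1.478 s.
Range: R = v_x · t = 8.810 × 1.478 = 13.0 m.

13.0 m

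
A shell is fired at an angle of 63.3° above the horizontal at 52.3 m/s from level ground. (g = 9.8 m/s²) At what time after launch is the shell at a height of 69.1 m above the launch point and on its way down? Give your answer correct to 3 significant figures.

7.71 s

v_y0 = 52.3 sin 63.3° = 46.72 m/s.
Set y = v_y0 t − ½ g t² = 69.1: 4.900 t² − 46.72 t + 69.1 = 0.
t = [46.72 ± √(2183 − 1354)] / 9.8 = (46.72 ± 28.79) / 9.8, giving t = 1.83 s or t = 7.71 s.
On the way down corresponds to the larger root: t = 7.71 s.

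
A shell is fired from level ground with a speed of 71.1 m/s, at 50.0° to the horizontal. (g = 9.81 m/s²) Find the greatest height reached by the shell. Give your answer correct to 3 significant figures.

Vertical component of launch velocity: v_y = 71.1 sin 50.0° = 54.47 m/s.
At the highest point the vertical velocity is zero, so v_y² = 2 g h_max.
h_max = (54.47)² / (2 × 9.81) = 2967 / 19.62 = 151 m.

151 m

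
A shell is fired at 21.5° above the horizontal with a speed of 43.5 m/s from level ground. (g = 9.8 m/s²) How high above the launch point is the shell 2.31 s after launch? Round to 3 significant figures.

10.7 m

v_y0 = 43.5 sin 21.5° = 15.94 m/s.
y(t) = v_y0 t − ½ g t² = 15.94×2.31 − 4.900×2.31² = 10.7 m.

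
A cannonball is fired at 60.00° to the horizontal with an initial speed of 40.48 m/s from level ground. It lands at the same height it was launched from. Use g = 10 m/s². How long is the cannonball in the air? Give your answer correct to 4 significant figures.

7.011 s

Vertical component: v_y = 40.48 sin 60.00° = 35.057 m/s.
For a projectile landing at launch height, time of flight is t = 2 v_y / g = 2 × 35.057 / 10 = 7.011 s.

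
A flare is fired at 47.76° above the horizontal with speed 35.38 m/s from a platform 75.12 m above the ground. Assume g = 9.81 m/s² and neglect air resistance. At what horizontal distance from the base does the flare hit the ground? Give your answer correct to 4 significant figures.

176.2 m

Components: v_x = 35.38 cos 47.76° = 23.784 m/s, v_y = 35.38 sin 47.76° = 26.193 m/s.
Vertical: 0 = 75.12 + 26.193 t − ½(9.81) t² ⇒ 4.905 t² − 26.193 t − 75.12 = 0.
t = [26.193 + √(686.07 + 1473.9)] / 9.810 = 7.4076 s.
Horizontal: R = v_x · t = 23.784 × 7.4076 = 176.2 m.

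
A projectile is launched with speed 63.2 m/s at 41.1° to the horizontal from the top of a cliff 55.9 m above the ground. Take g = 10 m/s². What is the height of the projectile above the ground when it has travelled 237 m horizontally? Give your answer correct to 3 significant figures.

139 m

v_x = 63.2 cos 41.1° = 47.63 m/s, v_y0 = 63.2 sin 41.1° = 41.55 m/s.
Time to reach x = 237 m: t = x / v_x = 237 / 47.63 = 4.976 s.
y = 55.9 + v_y0 t − ½ g t² = 55.9 + 41.55×4.976 − 5.000×4.976² = 139 m.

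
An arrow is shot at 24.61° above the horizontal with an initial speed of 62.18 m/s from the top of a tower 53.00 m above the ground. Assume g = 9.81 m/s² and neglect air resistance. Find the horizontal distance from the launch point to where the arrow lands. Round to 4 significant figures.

Components: v_x = 62.18 cos 24.61° = 56.532 m/s, v_y = 62.18 sin 24.61° = 25.894 m/s.
Vertical: 0 = 53.00 + 25.894 t − ½(9.81) t² ⇒ 4.905 t² − 25.894 t − 53.00 = 0.
t = [25.894 + √(670.50 + 1039.9)] / 9.810 = 6.8553 s.
Horizontal: R = v_x · t = 56.532 × 6.8553 = 387.5 m.

387.5 m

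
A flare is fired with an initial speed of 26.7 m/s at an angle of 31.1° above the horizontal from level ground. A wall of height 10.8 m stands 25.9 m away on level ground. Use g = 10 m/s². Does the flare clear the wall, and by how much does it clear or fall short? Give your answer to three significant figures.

v_x = 26.7 cos 31.1° = 22.86 m/s; v_y0 = 26.7 sin 31.1° = 13.79 m/s.
Time to reach the wall: t = 25.9 / 22.86 = 1.133 s.
Height at that point: y = 13.79×1.133 − 5.000×1.133² = 9.206 m.
That is 10.8 − 9.206 = 1.59 m below the top of the wall, so the flare does not clear it.

No — it falls 1.59 m short of clearing the wall.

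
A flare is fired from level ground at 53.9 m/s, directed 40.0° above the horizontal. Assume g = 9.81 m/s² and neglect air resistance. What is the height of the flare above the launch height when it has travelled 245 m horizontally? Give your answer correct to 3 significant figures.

v_x = 53.9 cos 40.0° = 41.29 m/s, v_y0 = 53.9 sin 40.0° = 34.65 m/s.
Time to reach x = 245 m: t = x / v_x = 245 / 41.29 = 5.934 s.
y = v_y0 t − ½ g t² = 34.65×5.934 − 4.905×5.934² = 32.9 m.

32.9 m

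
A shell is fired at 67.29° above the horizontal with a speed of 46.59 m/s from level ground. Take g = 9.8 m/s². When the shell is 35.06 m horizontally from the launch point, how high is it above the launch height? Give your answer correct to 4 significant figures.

65.16 m

v_x = 46.59 cos 67.29° = 17.987 m/s, v_y0 = 46.59 sin 67.29° = 42.978 m/s.
Time to reach x = 35.06 m: t = x / v_x = 35.06 / 17.987 = 1.9492 s.
y = v_y0 t − ½ g t² = 42.978×1.9492 − 4.900×1.9492² = 65.16 m.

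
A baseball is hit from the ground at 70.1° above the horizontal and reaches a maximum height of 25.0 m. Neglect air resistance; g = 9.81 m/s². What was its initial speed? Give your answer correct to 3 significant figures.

23.6 m/s

At maximum height v_y = 0, so (v₀ sin θ)² = 2 g H.
v₀ sin 70.1° = √(2 × 9.81 × 25.0) = 22.15 m/s.
v₀ = 22.15 / sin 70.1° = 22.15 / 0.9403 = 23.6 m/s.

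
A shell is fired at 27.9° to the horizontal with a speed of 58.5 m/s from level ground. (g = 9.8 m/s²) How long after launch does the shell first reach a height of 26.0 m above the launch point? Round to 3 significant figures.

1.21 s

v_y0 = 58.5 sin 27.9° = 27.37 m/s.
Set y = v_y0 t − ½ g t² = 26.0: 4.900 t² − 27.37 t + 26.0 = 0.
t = [27.37 ± √(749.1 − 509.6)] / 9.8 = (27.37 ± 15.48) / 9.8, giving t = 1.21 s or t = 4.37 s.
The shell is on the way up at the first time, so t = 1.21 s.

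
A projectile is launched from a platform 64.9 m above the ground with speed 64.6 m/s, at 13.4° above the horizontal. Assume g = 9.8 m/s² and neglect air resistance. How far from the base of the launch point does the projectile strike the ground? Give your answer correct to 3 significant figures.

Components: v_x = 64.6 cos 13.4° = 62.84 m/s, v_y = 64.6 sin 13.4° = 14.97 m/s.
Vertical: 0 = 64.9 + 14.97 t − ½(9.8) t² ⇒ 4.900 t² − 14.97 t − 64.9 = 0.
t = [14.97 + √(224.1 + 1272)] / 9.800 = 5.474 s.
Horizontal: R = v_x · t = 62.84 × 5.474 = 344 m.

344 m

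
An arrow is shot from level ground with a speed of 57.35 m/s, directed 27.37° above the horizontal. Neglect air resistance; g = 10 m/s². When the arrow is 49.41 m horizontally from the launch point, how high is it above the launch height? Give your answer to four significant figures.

v_x = 57.35 cos 27.37° = 50.930 m/s, v_y0 = 57.35 sin 27.37° = 26.366 m/s.
Time to reach x = 49.41 m: t = x / v_x = 49.41 / 50.930 = 0.97016 s.
y = v_y0 t − ½ g t² = 26.366×0.97016 − 5.000×0.97016² = 20.87 m.

20.87 m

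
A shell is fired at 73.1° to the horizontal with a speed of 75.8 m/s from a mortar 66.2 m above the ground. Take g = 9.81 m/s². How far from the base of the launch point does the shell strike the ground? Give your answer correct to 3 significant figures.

Components: v_x = 75.8 cos 73.1° = 22.04 m/s, v_y = 75.8 sin 73.1° = 72.53 m/s.
Vertical: 0 = 66.2 + 72.53 t − ½(9.81) t² ⇒ 4.905 t² − 72.53 t − 66.2 = 0.
t = [72.53 + √(5261 + 1299)] / 9.810 = 15.65 s.
Horizontal: R = v_x · t = 22.04 × 15.65 = 345 m.

345 m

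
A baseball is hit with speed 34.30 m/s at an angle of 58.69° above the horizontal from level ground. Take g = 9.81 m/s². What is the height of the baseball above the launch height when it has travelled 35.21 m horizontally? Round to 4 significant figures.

v_x = 34.30 cos 58.69° = 17.825 m/s, v_y0 = 34.30 sin 58.69° = 29.305 m/s.
Time to reach x = 35.21 m: t = x / v_x = 35.21 / 17.825 = 1.9753 s.
y = v_y0 t − ½ g t² = 29.305×1.9753 − 4.905×1.9753² = 38.75 m.

38.75 m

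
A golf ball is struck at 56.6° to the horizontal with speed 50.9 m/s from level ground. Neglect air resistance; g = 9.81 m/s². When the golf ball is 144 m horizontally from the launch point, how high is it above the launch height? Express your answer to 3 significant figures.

v_x = 50.9 cos 56.6° = 28.02 m/s, v_y0 = 50.9 sin 56.6° = 42.49 m/s.
Time to reach x = 144 m: t = x / v_x = 144 / 28.02 = 5.139 s.
y = v_y0 t − ½ g t² = 42.49×5.139 − 4.905×5.139² = 88.8 m.

88.8 m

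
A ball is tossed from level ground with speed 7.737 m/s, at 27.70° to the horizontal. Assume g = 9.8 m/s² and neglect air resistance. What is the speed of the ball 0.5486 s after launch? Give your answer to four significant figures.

v_x = 7.737 cos 27.70° = 6.8503 m/s (constant).
v_y(t) = 7.737 sin 27.70° − g t = 3.5965 − 9.8 × 0.5486 = -1.7798 m/s.
Speed = √(v_x² + v_y²) = √(46.927 + 3.1677) = 7.078 m/s.

7.078 m/s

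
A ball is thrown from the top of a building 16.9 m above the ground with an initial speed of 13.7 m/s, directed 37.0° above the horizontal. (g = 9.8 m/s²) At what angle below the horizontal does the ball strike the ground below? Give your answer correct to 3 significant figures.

61.3°

v_x = 13.7 cos 37.0° = 10.94 m/s.
At impact |v_y| = √(v_y0² + 2 g h) = √(8.245² + 2×9.8×16.9) = 19.98 m/s.
Angle below horizontal = arctan(|v_y| / v_x) = arctan(19.98 / 10.94) = 61.3°.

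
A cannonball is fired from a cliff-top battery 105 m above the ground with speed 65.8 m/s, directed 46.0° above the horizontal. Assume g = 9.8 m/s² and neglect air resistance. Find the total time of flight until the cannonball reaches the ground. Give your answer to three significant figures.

11.5 s

Vertical component: v_y = 65.8 sin 46.0° = 47.33 m/s.
Taking up as positive with launch at y = 105 m, landing at y = 0: 0 = 105 + 47.33 t − ½(9.8) t².
Solving 4.900 t² − 47.33 t − 105 = 0 gives t = [47.33 + √(47.33² + 4·4.900·105)] / 9.800 = 11.5 s.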